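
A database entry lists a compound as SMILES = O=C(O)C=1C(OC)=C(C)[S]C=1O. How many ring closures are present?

1

In SMILES, each pair of matching ring-closure digits denotes one ring-closing bond; the number of such bonds equals the number of independent rings.
Ring-closure bonds here: 1.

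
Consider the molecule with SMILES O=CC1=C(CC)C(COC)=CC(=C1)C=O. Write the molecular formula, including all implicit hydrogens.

Walk through each heavy atom and fill implicit hydrogens from standard valence (C 4, N 3, O 2, S 2, halogen 1):
  atom 1: O, bond orders sum to 2 (valence 2) → 0 H
  atom 2: C, bond orders sum to 3 (valence 4) → 1 H
  atom 3: C, bond orders sum to 4 (valence 4) → 0 H
  atom 4: C, bond orders sum to 4 (valence 4) → 0 H
  atom 5: C, bond orders sum to 2 (valence 4) → 2 H
  atom 6: C, bond orders sum to 1 (valence 4) → 3 H
  atom 7: C, bond orders sum to 4 (valence 4) → 0 H
  atom 8: C, bond orders sum to 2 (valence 4) → 2 H
  atom 9: O, bond orders sum to 2 (valence 2) → 0 H
  atom 10: C, bond orders sum to 1 (valence 4) → 3 H
  atom 11: C, bond orders sum to 3 (valence 4) → 1 H
  atom 12: C, bond orders sum to 4 (valence 4) → 0 H
  atom 13: C, bond orders sum to 3 (valence 4) → 1 H
  atom 14: C, bond orders sum to 3 (valence 4) → 1 H
  atom 15: O, bond orders sum to 2 (valence 2) → 0 H
Totals → C:12, H:14, O:3.
In Hill order: C12H14O3.

C12H14O3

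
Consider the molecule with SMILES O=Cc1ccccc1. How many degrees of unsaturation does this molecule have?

Molecular formula: C7H6O.
DoU = (2C + 2 + N − H − X) / 2, where X is the halogen count and O/S are ignored.
    = (2·7 + 2 + 0 − 6 − 0) / 2 = 10 / 2 = 5.

5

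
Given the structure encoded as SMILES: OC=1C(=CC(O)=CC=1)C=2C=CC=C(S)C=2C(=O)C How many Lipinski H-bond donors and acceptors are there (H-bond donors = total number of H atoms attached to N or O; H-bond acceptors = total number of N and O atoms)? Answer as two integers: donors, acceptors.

2, 3

Donors: find every N or O and count the H atoms it carries.
  atom 1 (O): bond orders sum to 1 → 1 H
  atom 6 (O): bond orders sum to 1 → 1 H
  atom 17 (O): bond orders sum to 2 → 0 H
Lipinski HBD = 2.
Acceptors: N atoms = 0, O atoms = 3 → HBA = 3.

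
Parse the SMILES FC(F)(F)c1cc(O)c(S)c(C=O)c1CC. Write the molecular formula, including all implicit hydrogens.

Walk through each heavy atom and fill implicit hydrogens from standard valence (C 4, N 3, O 2, S 2, halogen 1); for lowercase aromatic atoms, an aromatic c carries 1 H when it has two neighbours and 0 H with three, and aromatic n carries 0 H:
  atom 1: F (halogen, monovalent) → 0 H
  atom 2: C, bond orders sum to 4 (valence 4) → 0 H
  atom 3: F (halogen, monovalent) → 0 H
  atom 4: F (halogen, monovalent) → 0 H
  atom 5: aromatic c, 3 neighbours → 0 H
  atom 6: aromatic c, 2 neighbours → 1 H
  atom 7: aromatic c, 3 neighbours → 0 H
  atom 8: O, bond orders sum to 1 (valence 2) → 1 H
  atom 9: aromatic c, 3 neighbours → 0 H
  atom 10: S, bond orders sum to 1 (valence 2) → 1 H
  atom 11: aromatic c, 3 neighbours → 0 H
  atom 12: C, bond orders sum to 3 (valence 4) → 1 H
  atom 13: O, bond orders sum to 2 (valence 2) → 0 H
  atom 14: aromatic c, 3 neighbours → 0 H
  atom 15: C, bond orders sum to 2 (valence 4) → 2 H
  atom 16: C, bond orders sum to 1 (valence 4) → 3 H
Totals → C:10, H:9, F:3, O:2, S:1.

C10H9F3O2S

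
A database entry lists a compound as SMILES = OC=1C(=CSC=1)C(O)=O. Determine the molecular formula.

Walk through each heavy atom and fill implicit hydrogens from standard valence (C 4, N 3, O 2, S 2, halogen 1):
  atom 1: O, bond orders sum to 1 (valence 2) → 1 H
  atom 2: C, bond orders sum to 4 (valence 4) → 0 H
  atom 3: C, bond orders sum to 4 (valence 4) → 0 H
  atom 4: C, bond orders sum to 3 (valence 4) → 1 H
  atom 5: S, bond orders sum to 2 (valence 2) → 0 H
  atom 6: C, bond orders sum to 3 (valence 4) → 1 H
  atom 7: C, bond orders sum to 4 (valence 4) → 0 H
  atom 8: O, bond orders sum to 1 (valence 2) → 1 H
  atom 9: O, bond orders sum to 2 (valence 2) → 0 H
Totals → C:5, H:4, O:3, S:1.

C5H4O3S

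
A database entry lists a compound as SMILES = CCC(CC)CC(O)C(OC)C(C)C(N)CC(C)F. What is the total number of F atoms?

1

Scan the SMILES for F atoms (remember two-letter symbols like Cl and Br are single atoms).
Fluorine count: 1.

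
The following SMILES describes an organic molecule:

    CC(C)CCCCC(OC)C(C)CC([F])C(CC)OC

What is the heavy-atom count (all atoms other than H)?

20

Every atom symbol written in the SMILES (organic subset) is one heavy atom; implicit H are not written.
Heavy atoms by element → C:17, F:1, O:2.
Total: 20.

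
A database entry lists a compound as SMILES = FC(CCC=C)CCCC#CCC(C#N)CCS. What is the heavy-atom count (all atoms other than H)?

18

Every atom symbol written in the SMILES (organic subset) is one heavy atom; implicit H are not written.
Heavy atoms by element → C:15, F:1, N:1, S:1.
Total: 18.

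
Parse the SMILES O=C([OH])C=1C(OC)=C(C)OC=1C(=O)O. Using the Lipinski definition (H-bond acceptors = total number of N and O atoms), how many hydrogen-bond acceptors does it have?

6

N atoms: 0; O atoms: 6.
Lipinski HBA = 0 + 6 = 6.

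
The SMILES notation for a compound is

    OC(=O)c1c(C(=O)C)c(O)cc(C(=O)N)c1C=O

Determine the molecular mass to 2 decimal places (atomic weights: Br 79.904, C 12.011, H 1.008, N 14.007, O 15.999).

First, the molecular formula is C11H9NO6 (counting implicit H from valence).
  C: 11 × 12.011 = 132.121
  H: 9 × 1.008 = 9.072
  N: 1 × 14.007 = 14.007
  O: 6 × 15.999 = 95.994
Sum: 11×12.011 + 9×1.008 + 1×14.007 + 6×15.999 = 251.194 → 251.19 g/mol.

251.19 g/mol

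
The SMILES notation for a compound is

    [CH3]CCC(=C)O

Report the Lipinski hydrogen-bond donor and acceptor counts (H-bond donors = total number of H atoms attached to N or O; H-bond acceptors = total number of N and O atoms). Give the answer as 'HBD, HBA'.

1, 1

Donors: find every N or O and count the H atoms it carries.
  atom 6 (O): bond orders sum to 1 → 1 H
Lipinski HBD = 1.
Acceptors: N atoms = 0, O atoms = 1 → HBA = 1.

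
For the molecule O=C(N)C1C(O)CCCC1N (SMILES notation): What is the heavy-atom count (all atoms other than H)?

Every atom symbol written in the SMILES (organic subset) is one heavy atom; implicit H are not written.
Heavy atoms by element → C:7, N:2, O:2.
Total: 11.

11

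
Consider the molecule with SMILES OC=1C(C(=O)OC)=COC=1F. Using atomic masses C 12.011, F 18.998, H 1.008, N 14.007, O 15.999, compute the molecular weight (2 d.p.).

160.10 g/mol

First, the molecular formula is C6H5FO4 (counting implicit H from valence).
  C: 6 × 12.011 = 72.066
  F: 1 × 18.998 = 18.998
  H: 5 × 1.008 = 5.040
  O: 4 × 15.999 = 63.996
Sum: 6×12.011 + 1×18.998 + 5×1.008 + 4×15.999 = 160.100 → 160.10 g/mol.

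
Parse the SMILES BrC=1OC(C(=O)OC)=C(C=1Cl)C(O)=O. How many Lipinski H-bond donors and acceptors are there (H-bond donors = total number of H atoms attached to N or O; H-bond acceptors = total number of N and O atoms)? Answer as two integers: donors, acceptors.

1, 5

Donors: find every N or O and count the H atoms it carries.
  atom 3 (O): bond orders sum to 2 → 0 H
  atom 6 (O): bond orders sum to 2 → 0 H
  atom 7 (O): bond orders sum to 2 → 0 H
  atom 13 (O): bond orders sum to 1 → 1 H
  atom 14 (O): bond orders sum to 2 → 0 H
Lipinski HBD = 1.
Acceptors: N atoms = 0, O atoms = 5 → HBA = 5.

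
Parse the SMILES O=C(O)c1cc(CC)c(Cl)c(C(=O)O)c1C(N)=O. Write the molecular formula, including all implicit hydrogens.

C11H10ClNO5

Walk through each heavy atom and fill implicit hydrogens from standard valence (C 4, N 3, O 2, S 2, halogen 1); for lowercase aromatic atoms, an aromatic c carries 1 H when it has two neighbours and 0 H with three, and aromatic n carries 0 H:
  atom 1: O, bond orders sum to 2 (valence 2) → 0 H
  atom 2: C, bond orders sum to 4 (valence 4) → 0 H
  atom 3: O, bond orders sum to 1 (valence 2) → 1 H
  atom 4: aromatic c, 3 neighbours → 0 H
  atom 5: aromatic c, 2 neighbours → 1 H
  atom 6: aromatic c, 3 neighbours → 0 H
  atom 7: C, bond orders sum to 2 (valence 4) → 2 H
  atom 8: C, bond orders sum to 1 (valence 4) → 3 H
  atom 9: aromatic c, 3 neighbours → 0 H
  atom 10: Cl (halogen, monovalent) → 0 H
  atom 11: aromatic c, 3 neighbours → 0 H
  atom 12: C, bond orders sum to 4 (valence 4) → 0 H
  atom 13: O, bond orders sum to 2 (valence 2) → 0 H
  atom 14: O, bond orders sum to 1 (valence 2) → 1 H
  atom 15: aromatic c, 3 neighbours → 0 H
  atom 16: C, bond orders sum to 4 (valence 4) → 0 H
  atom 17: N, bond orders sum to 1 (valence 3) → 2 H
  atom 18: O, bond orders sum to 2 (valence 2) → 0 H
Totals → C:11, H:10, Cl:1, N:1, O:5.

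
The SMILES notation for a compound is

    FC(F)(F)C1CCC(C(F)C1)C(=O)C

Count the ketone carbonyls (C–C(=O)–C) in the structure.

The ketone motif appears at heavy-atom position 12 in the SMILES.
Ketone count: 1.

1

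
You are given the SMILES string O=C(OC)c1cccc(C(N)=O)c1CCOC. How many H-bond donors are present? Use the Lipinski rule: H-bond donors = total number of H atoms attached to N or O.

2

Donors: find every N or O and count the H atoms it carries.
  atom 1 (O): bond orders sum to 2 → 0 H
  atom 3 (O): bond orders sum to 2 → 0 H
  atom 11 (N): bond orders sum to 1 → 2 H
  atom 12 (O): bond orders sum to 2 → 0 H
  atom 16 (O): bond orders sum to 2 → 0 H
Lipinski HBD = 2.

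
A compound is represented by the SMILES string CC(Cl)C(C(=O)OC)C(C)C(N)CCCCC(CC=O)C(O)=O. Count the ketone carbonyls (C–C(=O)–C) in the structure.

Scan the SMILES for the ketone motif — none present.
Groups that are present: 1 aldehyde, 1 carboxylic acid, 1 ester, 1 primary amine.

0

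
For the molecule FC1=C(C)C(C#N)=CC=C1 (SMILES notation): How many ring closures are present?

In SMILES, each pair of matching ring-closure digits denotes one ring-closing bond; the number of such bonds equals the number of independent rings.
Ring-closure bonds here: 1.

1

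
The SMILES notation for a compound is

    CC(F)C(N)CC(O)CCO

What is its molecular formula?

Walk through each heavy atom and fill implicit hydrogens from standard valence (C 4, N 3, O 2, S 2, halogen 1):
  atom 1: C, bond orders sum to 1 (valence 4) → 3 H
  atom 2: C, bond orders sum to 3 (valence 4) → 1 H
  atom 3: F (halogen, monovalent) → 0 H
  atom 4: C, bond orders sum to 3 (valence 4) → 1 H
  atom 5: N, bond orders sum to 1 (valence 3) → 2 H
  atom 6: C, bond orders sum to 2 (valence 4) → 2 H
  atom 7: C, bond orders sum to 3 (valence 4) → 1 H
  atom 8: O, bond orders sum to 1 (valence 2) → 1 H
  atom 9: C, bond orders sum to 2 (valence 4) → 2 H
  atom 10: C, bond orders sum to 2 (valence 4) → 2 H
  atom 11: O, bond orders sum to 1 (valence 2) → 1 H
Totals → C:7, H:16, F:1, N:1, O:2.
In Hill order: C7H16FNO2.

C7H16FNO2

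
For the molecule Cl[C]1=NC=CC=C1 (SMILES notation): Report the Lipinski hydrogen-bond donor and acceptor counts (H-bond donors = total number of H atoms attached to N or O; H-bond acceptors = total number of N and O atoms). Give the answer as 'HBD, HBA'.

Donors: find every N or O and count the H atoms it carries.
  atom 3 (N): bond orders sum to 3 → 0 H
Lipinski HBD = 0.
Acceptors: N atoms = 1, O atoms = 0 → HBA = 1.

0, 1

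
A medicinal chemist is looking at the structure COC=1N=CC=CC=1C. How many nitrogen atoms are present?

1

Scan the SMILES for N atoms (remember two-letter symbols like Cl and Br are single atoms).
Nitrogen count: 1.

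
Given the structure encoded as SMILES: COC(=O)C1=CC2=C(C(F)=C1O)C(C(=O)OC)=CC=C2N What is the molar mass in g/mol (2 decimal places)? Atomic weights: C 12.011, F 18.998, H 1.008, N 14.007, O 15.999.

First, the molecular formula is C14H12FNO5 (counting implicit H from valence).
  C: 14 × 12.011 = 168.154
  F: 1 × 18.998 = 18.998
  H: 12 × 1.008 = 12.096
  N: 1 × 14.007 = 14.007
  O: 5 × 15.999 = 79.995
Sum: 14×12.011 + 1×18.998 + 12×1.008 + 1×14.007 + 5×15.999 = 293.250 → 293.25 g/mol.

293.25 g/mol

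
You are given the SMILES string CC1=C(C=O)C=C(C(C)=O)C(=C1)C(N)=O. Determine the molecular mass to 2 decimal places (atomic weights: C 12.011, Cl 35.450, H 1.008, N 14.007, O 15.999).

First, the molecular formula is C11H11NO3 (counting implicit H from valence).
  C: 11 × 12.011 = 132.121
  H: 11 × 1.008 = 11.088
  N: 1 × 14.007 = 14.007
  O: 3 × 15.999 = 47.997
Sum: 11×12.011 + 11×1.008 + 1×14.007 + 3×15.999 = 205.213 → 205.21 g/mol.

205.21 g/mol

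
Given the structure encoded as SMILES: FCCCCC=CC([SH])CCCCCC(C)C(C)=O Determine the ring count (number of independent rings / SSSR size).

In SMILES, each pair of matching ring-closure digits denotes one ring-closing bond; the number of such bonds equals the number of independent rings.
Ring-closure bonds here: 0.

0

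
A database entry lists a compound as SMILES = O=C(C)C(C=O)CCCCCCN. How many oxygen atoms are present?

2

Scan the SMILES for O atoms (remember two-letter symbols like Cl and Br are single atoms).
Oxygen count: 2.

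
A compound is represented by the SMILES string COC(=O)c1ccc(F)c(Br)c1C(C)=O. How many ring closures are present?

1

In SMILES, each pair of matching ring-closure digits denotes one ring-closing bond; the number of such bonds equals the number of independent rings.
Ring-closure bonds here: 1.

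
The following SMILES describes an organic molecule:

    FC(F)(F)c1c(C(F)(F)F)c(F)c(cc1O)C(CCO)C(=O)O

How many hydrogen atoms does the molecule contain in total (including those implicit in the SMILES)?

Walk through each heavy atom and fill implicit hydrogens from standard valence (C 4, N 3, O 2, S 2, halogen 1); for lowercase aromatic atoms, an aromatic c carries 1 H when it has two neighbours and 0 H with three, and aromatic n carries 0 H:
  atom 1: F (halogen, monovalent) → 0 H
  atom 2: C, bond orders sum to 4 (valence 4) → 0 H
  atom 3: F (halogen, monovalent) → 0 H
  atom 4: F (halogen, monovalent) → 0 H
  atom 5: aromatic c, 3 neighbours → 0 H
  atom 6: aromatic c, 3 neighbours → 0 H
  atom 7: C, bond orders sum to 4 (valence 4) → 0 H
  atom 8: F (halogen, monovalent) → 0 H
  atom 9: F (halogen, monovalent) → 0 H
  atom 10: F (halogen, monovalent) → 0 H
  atom 11: aromatic c, 3 neighbours → 0 H
  atom 12: F (halogen, monovalent) → 0 H
  atom 13: aromatic c, 3 neighbours → 0 H
  atom 14: aromatic c, 2 neighbours → 1 H
  atom 15: aromatic c, 3 neighbours → 0 H
  atom 16: O, bond orders sum to 1 (valence 2) → 1 H
  atom 17: C, bond orders sum to 3 (valence 4) → 1 H
  atom 18: C, bond orders sum to 2 (valence 4) → 2 H
  atom 19: C, bond orders sum to 2 (valence 4) → 2 H
  atom 20: O, bond orders sum to 1 (valence 2) → 1 H
  atom 21: C, bond orders sum to 4 (valence 4) → 0 H
  atom 22: O, bond orders sum to 2 (valence 2) → 0 H
  atom 23: O, bond orders sum to 1 (valence 2) → 1 H
Total hydrogens: 9.

9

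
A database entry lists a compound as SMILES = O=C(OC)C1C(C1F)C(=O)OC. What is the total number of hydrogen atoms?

Walk through each heavy atom and fill implicit hydrogens from standard valence (C 4, N 3, O 2, S 2, halogen 1):
  atom 1: O, bond orders sum to 2 (valence 2) → 0 H
  atom 2: C, bond orders sum to 4 (valence 4) → 0 H
  atom 3: O, bond orders sum to 2 (valence 2) → 0 H
  atom 4: C, bond orders sum to 1 (valence 4) → 3 H
  atom 5: C, bond orders sum to 3 (valence 4) → 1 H
  atom 6: C, bond orders sum to 3 (valence 4) → 1 H
  atom 7: C, bond orders sum to 3 (valence 4) → 1 H
  atom 8: F (halogen, monovalent) → 0 H
  atom 9: C, bond orders sum to 4 (valence 4) → 0 H
  atom 10: O, bond orders sum to 2 (valence 2) → 0 H
  atom 11: O, bond orders sum to 2 (valence 2) → 0 H
  atom 12: C, bond orders sum to 1 (valence 4) → 3 H
Total hydrogens: 9.

9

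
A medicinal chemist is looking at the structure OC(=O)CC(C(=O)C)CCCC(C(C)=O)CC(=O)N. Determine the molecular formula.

C13H21NO5

Walk through each heavy atom and fill implicit hydrogens from standard valence (C 4, N 3, O 2, S 2, halogen 1):
  atom 1: O, bond orders sum to 1 (valence 2) → 1 H
  atom 2: C, bond orders sum to 4 (valence 4) → 0 H
  atom 3: O, bond orders sum to 2 (valence 2) → 0 H
  atom 4: C, bond orders sum to 2 (valence 4) → 2 H
  atom 5: C, bond orders sum to 3 (valence 4) → 1 H
  atom 6: C, bond orders sum to 4 (valence 4) → 0 H
  atom 7: O, bond orders sum to 2 (valence 2) → 0 H
  atom 8: C, bond orders sum to 1 (valence 4) → 3 H
  atom 9: C, bond orders sum to 2 (valence 4) → 2 H
  atom 10: C, bond orders sum to 2 (valence 4) → 2 H
  atom 11: C, bond orders sum to 2 (valence 4) → 2 H
  atom 12: C, bond orders sum to 3 (valence 4) → 1 H
  atom 13: C, bond orders sum to 4 (valence 4) → 0 H
  atom 14: C, bond orders sum to 1 (valence 4) → 3 H
  atom 15: O, bond orders sum to 2 (valence 2) → 0 H
  atom 16: C, bond orders sum to 2 (valence 4) → 2 H
  atom 17: C, bond orders sum to 4 (valence 4) → 0 H
  atom 18: O, bond orders sum to 2 (valence 2) → 0 H
  atom 19: N, bond orders sum to 1 (valence 3) → 2 H
Totals → C:13, H:21, N:1, O:5.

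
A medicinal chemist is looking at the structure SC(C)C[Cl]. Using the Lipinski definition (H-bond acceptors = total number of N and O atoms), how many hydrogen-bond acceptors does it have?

0

N atoms: 0; O atoms: 0.
Lipinski HBA = 0 + 0 = 0.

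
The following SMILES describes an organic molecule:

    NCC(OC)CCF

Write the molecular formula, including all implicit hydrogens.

Walk through each heavy atom and fill implicit hydrogens from standard valence (C 4, N 3, O 2, S 2, halogen 1):
  atom 1: N, bond orders sum to 1 (valence 3) → 2 H
  atom 2: C, bond orders sum to 2 (valence 4) → 2 H
  atom 3: C, bond orders sum to 3 (valence 4) → 1 H
  atom 4: O, bond orders sum to 2 (valence 2) → 0 H
  atom 5: C, bond orders sum to 1 (valence 4) → 3 H
  atom 6: C, bond orders sum to 2 (valence 4) → 2 H
  atom 7: C, bond orders sum to 2 (valence 4) → 2 H
  atom 8: F (halogen, monovalent) → 0 H
Totals → C:5, H:12, F:1, N:1, O:1.
In Hill order: C5H12FNO.

C5H12FNO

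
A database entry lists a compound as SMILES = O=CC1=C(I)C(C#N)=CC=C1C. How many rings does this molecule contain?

In SMILES, each pair of matching ring-closure digits denotes one ring-closing bond; the number of such bonds equals the number of independent rings.
Ring-closure bonds here: 1.

1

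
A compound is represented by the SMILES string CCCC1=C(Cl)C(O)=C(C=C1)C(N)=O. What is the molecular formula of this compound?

Walk through each heavy atom and fill implicit hydrogens from standard valence (C 4, N 3, O 2, S 2, halogen 1):
  atom 1: C, bond orders sum to 1 (valence 4) → 3 H
  atom 2: C, bond orders sum to 2 (valence 4) → 2 H
  atom 3: C, bond orders sum to 2 (valence 4) → 2 H
  atom 4: C, bond orders sum to 4 (valence 4) → 0 H
  atom 5: C, bond orders sum to 4 (valence 4) → 0 H
  atom 6: Cl (halogen, monovalent) → 0 H
  atom 7: C, bond orders sum to 4 (valence 4) → 0 H
  atom 8: O, bond orders sum to 1 (valence 2) → 1 H
  atom 9: C, bond orders sum to 4 (valence 4) → 0 H
  atom 10: C, bond orders sum to 3 (valence 4) → 1 H
  atom 11: C, bond orders sum to 3 (valence 4) → 1 H
  atom 12: C, bond orders sum to 4 (valence 4) → 0 H
  atom 13: N, bond orders sum to 1 (valence 3) → 2 H
  atom 14: O, bond orders sum to 2 (valence 2) → 0 H
Totals → C:10, H:12, Cl:1, N:1, O:2.

C10H12ClNO2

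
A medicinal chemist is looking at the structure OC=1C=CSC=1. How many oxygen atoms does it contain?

Scan the SMILES for O atoms (remember two-letter symbols like Cl and Br are single atoms).
Oxygen count: 1.

1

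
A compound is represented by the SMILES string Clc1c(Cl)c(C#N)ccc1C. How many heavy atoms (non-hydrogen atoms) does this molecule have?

11

Every atom symbol written in the SMILES (organic subset) is one heavy atom; implicit H are not written.
Heavy atoms by element → C:8, Cl:2, N:1.
Total: 11.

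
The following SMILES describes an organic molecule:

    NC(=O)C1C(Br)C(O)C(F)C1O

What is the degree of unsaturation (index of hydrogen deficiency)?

Degree of unsaturation = (number of rings) + (number of π bonds).
Ring closures in the SMILES: 1.
π bonds: 1 double bond (each 1 DoU) → 1 DoU from unsaturation.
Total DoU = 1 + 1 = 2.

2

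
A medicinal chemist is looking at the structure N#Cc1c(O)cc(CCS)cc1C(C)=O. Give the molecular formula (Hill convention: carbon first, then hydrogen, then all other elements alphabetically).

C11H11NO2S

Walk through each heavy atom and fill implicit hydrogens from standard valence (C 4, N 3, O 2, S 2, halogen 1); for lowercase aromatic atoms, an aromatic c carries 1 H when it has two neighbours and 0 H with three, and aromatic n carries 0 H:
  atom 1: N, bond orders sum to 3 (valence 3) → 0 H
  atom 2: C, bond orders sum to 4 (valence 4) → 0 H
  atom 3: aromatic c, 3 neighbours → 0 H
  atom 4: aromatic c, 3 neighbours → 0 H
  atom 5: O, bond orders sum to 1 (valence 2) → 1 H
  atom 6: aromatic c, 2 neighbours → 1 H
  atom 7: aromatic c, 3 neighbours → 0 H
  atom 8: C, bond orders sum to 2 (valence 4) → 2 H
  atom 9: C, bond orders sum to 2 (valence 4) → 2 H
  atom 10: S, bond orders sum to 1 (valence 2) → 1 H
  atom 11: aromatic c, 2 neighbours → 1 H
  atom 12: aromatic c, 3 neighbours → 0 H
  atom 13: C, bond orders sum to 4 (valence 4) → 0 H
  atom 14: C, bond orders sum to 1 (valence 4) → 3 H
  atom 15: O, bond orders sum to 2 (valence 2) → 0 H
Totals → C:11, H:11, N:1, O:2, S:1.
In Hill order: C11H11NO2S.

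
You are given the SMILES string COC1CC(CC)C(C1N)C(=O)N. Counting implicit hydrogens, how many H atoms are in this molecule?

18

Walk through each heavy atom and fill implicit hydrogens from standard valence (C 4, N 3, O 2, S 2, halogen 1):
  atom 1: C, bond orders sum to 1 (valence 4) → 3 H
  atom 2: O, bond orders sum to 2 (valence 2) → 0 H
  atom 3: C, bond orders sum to 3 (valence 4) → 1 H
  atom 4: C, bond orders sum to 2 (valence 4) → 2 H
  atom 5: C, bond orders sum to 3 (valence 4) → 1 H
  atom 6: C, bond orders sum to 2 (valence 4) → 2 H
  atom 7: C, bond orders sum to 1 (valence 4) → 3 H
  atom 8: C, bond orders sum to 3 (valence 4) → 1 H
  atom 9: C, bond orders sum to 3 (valence 4) → 1 H
  atom 10: N, bond orders sum to 1 (valence 3) → 2 H
  atom 11: C, bond orders sum to 4 (valence 4) → 0 H
  atom 12: O, bond orders sum to 2 (valence 2) → 0 H
  atom 13: N, bond orders sum to 1 (valence 3) → 2 H
Total hydrogens: 18.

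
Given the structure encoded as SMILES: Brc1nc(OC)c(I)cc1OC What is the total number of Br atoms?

Scan the SMILES for Br atoms (remember two-letter symbols like Cl and Br are single atoms).
Bromine count: 1.

1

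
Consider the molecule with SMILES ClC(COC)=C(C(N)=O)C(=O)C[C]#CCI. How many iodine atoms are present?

Scan the SMILES for I atoms (remember two-letter symbols like Cl and Br are single atoms).
Iodine count: 1.

1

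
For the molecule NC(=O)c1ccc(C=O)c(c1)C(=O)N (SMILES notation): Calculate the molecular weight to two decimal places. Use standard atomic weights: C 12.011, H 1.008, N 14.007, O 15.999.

First, the molecular formula is C9H8N2O3 (counting implicit H from valence).
  C: 9 × 12.011 = 108.099
  H: 8 × 1.008 = 8.064
  N: 2 × 14.007 = 28.014
  O: 3 × 15.999 = 47.997
Sum: 9×12.011 + 8×1.008 + 2×14.007 + 3×15.999 = 192.174 → 192.17 g/mol.

192.17 g/mol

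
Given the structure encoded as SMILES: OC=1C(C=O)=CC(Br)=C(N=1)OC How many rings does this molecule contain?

1

In SMILES, each pair of matching ring-closure digits denotes one ring-closing bond; the number of such bonds equals the number of independent rings.
Ring-closure bonds here: 1.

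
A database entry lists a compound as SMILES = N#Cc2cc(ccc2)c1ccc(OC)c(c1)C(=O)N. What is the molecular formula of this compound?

Walk through each heavy atom and fill implicit hydrogens from standard valence (C 4, N 3, O 2, S 2, halogen 1); for lowercase aromatic atoms, an aromatic c carries 1 H when it has two neighbours and 0 H with three, and aromatic n carries 0 H:
  atom 1: N, bond orders sum to 3 (valence 3) → 0 H
  atom 2: C, bond orders sum to 4 (valence 4) → 0 H
  atom 3: aromatic c, 3 neighbours → 0 H
  atom 4: aromatic c, 2 neighbours → 1 H
  atom 5: aromatic c, 3 neighbours → 0 H
  atom 6: aromatic c, 2 neighbours → 1 H
  atom 7: aromatic c, 2 neighbours → 1 H
  atom 8: aromatic c, 2 neighbours → 1 H
  atom 9: aromatic c, 3 neighbours → 0 H
  atom 10: aromatic c, 2 neighbours → 1 H
  atom 11: aromatic c, 2 neighbours → 1 H
  atom 12: aromatic c, 3 neighbours → 0 H
  atom 13: O, bond orders sum to 2 (valence 2) → 0 H
  atom 14: C, bond orders sum to 1 (valence 4) → 3 H
  atom 15: aromatic c, 3 neighbours → 0 H
  atom 16: aromatic c, 2 neighbours → 1 H
  atom 17: C, bond orders sum to 4 (valence 4) → 0 H
  atom 18: O, bond orders sum to 2 (valence 2) → 0 H
  atom 19: N, bond orders sum to 1 (valence 3) → 2 H
Totals → C:15, H:12, N:2, O:2.
In Hill order: C15H12N2O2.

C15H12N2O2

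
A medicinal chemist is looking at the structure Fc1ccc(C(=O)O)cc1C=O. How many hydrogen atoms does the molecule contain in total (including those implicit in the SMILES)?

Walk through each heavy atom and fill implicit hydrogens from standard valence (C 4, N 3, O 2, S 2, halogen 1); for lowercase aromatic atoms, an aromatic c carries 1 H when it has two neighbours and 0 H with three, and aromatic n carries 0 H:
  atom 1: F (halogen, monovalent) → 0 H
  atom 2: aromatic c, 3 neighbours → 0 H
  atom 3: aromatic c, 2 neighbours → 1 H
  atom 4: aromatic c, 2 neighbours → 1 H
  atom 5: aromatic c, 3 neighbours → 0 H
  atom 6: C, bond orders sum to 4 (valence 4) → 0 H
  atom 7: O, bond orders sum to 2 (valence 2) → 0 H
  atom 8: O, bond orders sum to 1 (valence 2) → 1 H
  atom 9: aromatic c, 2 neighbours → 1 H
  atom 10: aromatic c, 3 neighbours → 0 H
  atom 11: C, bond orders sum to 3 (valence 4) → 1 H
  atom 12: O, bond orders sum to 2 (valence 2) → 0 H
Total hydrogens: 5.

5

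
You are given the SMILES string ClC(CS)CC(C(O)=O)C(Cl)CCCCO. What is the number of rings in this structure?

0

In SMILES, each pair of matching ring-closure digits denotes one ring-closing bond; the number of such bonds equals the number of independent rings.
Ring-closure bonds here: 0.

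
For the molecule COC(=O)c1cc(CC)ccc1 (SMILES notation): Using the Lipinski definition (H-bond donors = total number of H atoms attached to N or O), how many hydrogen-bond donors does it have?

Donors: find every N or O and count the H atoms it carries.
  atom 2 (O): bond orders sum to 2 → 0 H
  atom 4 (O): bond orders sum to 2 → 0 H
Lipinski HBD = 0.

0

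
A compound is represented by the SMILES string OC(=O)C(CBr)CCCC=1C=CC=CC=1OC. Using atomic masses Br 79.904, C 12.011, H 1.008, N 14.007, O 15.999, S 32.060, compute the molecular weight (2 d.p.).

First, the molecular formula is C13H17BrO3 (counting implicit H from valence).
  Br: 1 × 79.904 = 79.904
  C: 13 × 12.011 = 156.143
  H: 17 × 1.008 = 17.136
  O: 3 × 15.999 = 47.997
Sum: 1×79.904 + 13×12.011 + 17×1.008 + 3×15.999 = 301.180 → 301.18 g/mol.

301.18 g/mol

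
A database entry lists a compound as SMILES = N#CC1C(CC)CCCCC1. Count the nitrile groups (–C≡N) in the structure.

1

The nitrile motif appears at heavy-atom position 2 in the SMILES.
Nitrile count: 1.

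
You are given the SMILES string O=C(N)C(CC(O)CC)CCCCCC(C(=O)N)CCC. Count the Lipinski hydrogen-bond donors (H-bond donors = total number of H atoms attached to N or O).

Donors: find every N or O and count the H atoms it carries.
  atom 1 (O): bond orders sum to 2 → 0 H
  atom 3 (N): bond orders sum to 1 → 2 H
  atom 7 (O): bond orders sum to 1 → 1 H
  atom 17 (O): bond orders sum to 2 → 0 H
  atom 18 (N): bond orders sum to 1 → 2 H
Lipinski HBD = 5.

5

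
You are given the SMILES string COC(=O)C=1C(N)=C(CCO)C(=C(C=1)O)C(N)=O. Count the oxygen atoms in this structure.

Scan the SMILES for O atoms (remember two-letter symbols like Cl and Br are single atoms).
Oxygen count: 5.

5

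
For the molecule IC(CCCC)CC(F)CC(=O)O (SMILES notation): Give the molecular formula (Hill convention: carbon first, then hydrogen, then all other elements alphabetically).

C9H16FIO2

Walk through each heavy atom and fill implicit hydrogens from standard valence (C 4, N 3, O 2, S 2, halogen 1):
  atom 1: I (halogen, monovalent) → 0 H
  atom 2: C, bond orders sum to 3 (valence 4) → 1 H
  atom 3: C, bond orders sum to 2 (valence 4) → 2 H
  atom 4: C, bond orders sum to 2 (valence 4) → 2 H
  atom 5: C, bond orders sum to 2 (valence 4) → 2 H
  atom 6: C, bond orders sum to 1 (valence 4) → 3 H
  atom 7: C, bond orders sum to 2 (valence 4) → 2 H
  atom 8: C, bond orders sum to 3 (valence 4) → 1 H
  atom 9: F (halogen, monovalent) → 0 H
  atom 10: C, bond orders sum to 2 (valence 4) → 2 H
  atom 11: C, bond orders sum to 4 (valence 4) → 0 H
  atom 12: O, bond orders sum to 2 (valence 2) → 0 H
  atom 13: O, bond orders sum to 1 (valence 2) → 1 H
Totals → C:9, H:16, F:1, I:1, O:2.
In Hill order: C9H16FIO2.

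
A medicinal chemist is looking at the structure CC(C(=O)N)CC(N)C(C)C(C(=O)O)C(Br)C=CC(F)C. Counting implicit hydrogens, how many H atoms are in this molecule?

Walk through each heavy atom and fill implicit hydrogens from standard valence (C 4, N 3, O 2, S 2, halogen 1):
  atom 1: C, bond orders sum to 1 (valence 4) → 3 H
  atom 2: C, bond orders sum to 3 (valence 4) → 1 H
  atom 3: C, bond orders sum to 4 (valence 4) → 0 H
  atom 4: O, bond orders sum to 2 (valence 2) → 0 H
  atom 5: N, bond orders sum to 1 (valence 3) → 2 H
  atom 6: C, bond orders sum to 2 (valence 4) → 2 H
  atom 7: C, bond orders sum to 3 (valence 4) → 1 H
  atom 8: N, bond orders sum to 1 (valence 3) → 2 H
  atom 9: C, bond orders sum to 3 (valence 4) → 1 H
  atom 10: C, bond orders sum to 1 (valence 4) → 3 H
  atom 11: C, bond orders sum to 3 (valence 4) → 1 H
  atom 12: C, bond orders sum to 4 (valence 4) → 0 H
  atom 13: O, bond orders sum to 2 (valence 2) → 0 H
  atom 14: O, bond orders sum to 1 (valence 2) → 1 H
  atom 15: C, bond orders sum to 3 (valence 4) → 1 H
  atom 16: Br (halogen, monovalent) → 0 H
  atom 17: C, bond orders sum to 3 (valence 4) → 1 H
  atom 18: C, bond orders sum to 3 (valence 4) → 1 H
  atom 19: C, bond orders sum to 3 (valence 4) → 1 H
  atom 20: F (halogen, monovalent) → 0 H
  atom 21: C, bond orders sum to 1 (valence 4) → 3 H
Total hydrogens: 24.

24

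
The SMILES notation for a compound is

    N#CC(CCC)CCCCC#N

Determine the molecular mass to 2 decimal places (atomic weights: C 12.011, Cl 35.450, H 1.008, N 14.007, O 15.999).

First, the molecular formula is C10H16N2 (counting implicit H from valence).
  C: 10 × 12.011 = 120.110
  H: 16 × 1.008 = 16.128
  N: 2 × 14.007 = 28.014
Sum: 10×12.011 + 16×1.008 + 2×14.007 = 164.252 → 164.25 g/mol.

164.25 g/mol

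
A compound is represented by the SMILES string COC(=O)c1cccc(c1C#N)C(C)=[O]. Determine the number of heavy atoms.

Every atom symbol written in the SMILES (organic subset) is one heavy atom; implicit H are not written.
Heavy atoms by element → C:11, N:1, O:3.
Total: 15.

15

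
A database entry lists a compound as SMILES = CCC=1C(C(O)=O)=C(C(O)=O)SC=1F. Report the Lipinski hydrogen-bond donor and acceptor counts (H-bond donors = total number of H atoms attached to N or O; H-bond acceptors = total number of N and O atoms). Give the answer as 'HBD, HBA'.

Donors: find every N or O and count the H atoms it carries.
  atom 6 (O): bond orders sum to 1 → 1 H
  atom 7 (O): bond orders sum to 2 → 0 H
  atom 10 (O): bond orders sum to 1 → 1 H
  atom 11 (O): bond orders sum to 2 → 0 H
Lipinski HBD = 2.
Acceptors: N atoms = 0, O atoms = 4 → HBA = 4.

2, 4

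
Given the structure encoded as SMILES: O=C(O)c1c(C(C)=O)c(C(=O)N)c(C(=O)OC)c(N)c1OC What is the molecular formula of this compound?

C13H14N2O7

Walk through each heavy atom and fill implicit hydrogens from standard valence (C 4, N 3, O 2, S 2, halogen 1); for lowercase aromatic atoms, an aromatic c carries 1 H when it has two neighbours and 0 H with three, and aromatic n carries 0 H:
  atom 1: O, bond orders sum to 2 (valence 2) → 0 H
  atom 2: C, bond orders sum to 4 (valence 4) → 0 H
  atom 3: O, bond orders sum to 1 (valence 2) → 1 H
  atom 4: aromatic c, 3 neighbours → 0 H
  atom 5: aromatic c, 3 neighbours → 0 H
  atom 6: C, bond orders sum to 4 (valence 4) → 0 H
  atom 7: C, bond orders sum to 1 (valence 4) → 3 H
  atom 8: O, bond orders sum to 2 (valence 2) → 0 H
  atom 9: aromatic c, 3 neighbours → 0 H
  atom 10: C, bond orders sum to 4 (valence 4) → 0 H
  atom 11: O, bond orders sum to 2 (valence 2) → 0 H
  atom 12: N, bond orders sum to 1 (valence 3) → 2 H
  atom 13: aromatic c, 3 neighbours → 0 H
  atom 14: C, bond orders sum to 4 (valence 4) → 0 H
  atom 15: O, bond orders sum to 2 (valence 2) → 0 H
  atom 16: O, bond orders sum to 2 (valence 2) → 0 H
  atom 17: C, bond orders sum to 1 (valence 4) → 3 H
  atom 18: aromatic c, 3 neighbours → 0 H
  atom 19: N, bond orders sum to 1 (valence 3) → 2 H
  atom 20: aromatic c, 3 neighbours → 0 H
  atom 21: O, bond orders sum to 2 (valence 2) → 0 H
  atom 22: C, bond orders sum to 1 (valence 4) → 3 H
Totals → C:13, H:14, N:2, O:7.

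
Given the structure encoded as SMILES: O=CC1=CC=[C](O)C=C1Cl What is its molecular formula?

C7H5ClO2

Walk through each heavy atom and fill implicit hydrogens from standard valence (C 4, N 3, O 2, S 2, halogen 1):
  atom 1: O, bond orders sum to 2 (valence 2) → 0 H
  atom 2: C, bond orders sum to 3 (valence 4) → 1 H
  atom 3: C, bond orders sum to 4 (valence 4) → 0 H
  atom 4: C, bond orders sum to 3 (valence 4) → 1 H
  atom 5: C, bond orders sum to 3 (valence 4) → 1 H
  atom 6: C with explicit H count 0
  atom 7: O, bond orders sum to 1 (valence 2) → 1 H
  atom 8: C, bond orders sum to 3 (valence 4) → 1 H
  atom 9: C, bond orders sum to 4 (valence 4) → 0 H
  atom 10: Cl (halogen, monovalent) → 0 H
Totals → C:7, H:5, Cl:1, O:2.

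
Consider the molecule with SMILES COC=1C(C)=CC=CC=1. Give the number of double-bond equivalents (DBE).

4

Molecular formula: C8H10O.
DoU = (2C + 2 + N − H − X) / 2, where X is the halogen count and O/S are ignored.
    = (2·8 + 2 + 0 − 10 − 0) / 2 = 8 / 2 = 4.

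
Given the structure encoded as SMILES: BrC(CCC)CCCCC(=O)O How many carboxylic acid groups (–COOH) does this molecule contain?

The carboxylic acid motif appears at heavy-atom position 10 in the SMILES.
Carboxylic acid count: 1.

1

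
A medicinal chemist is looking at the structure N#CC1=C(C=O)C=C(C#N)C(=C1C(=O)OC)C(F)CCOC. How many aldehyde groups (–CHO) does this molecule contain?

The aldehyde motif appears at heavy-atom position 5 in the SMILES.
Other groups present: 1 ester, 1 ether, 2 nitrile.
Aldehyde count: 1.

1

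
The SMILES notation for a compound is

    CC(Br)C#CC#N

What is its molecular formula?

Walk through each heavy atom and fill implicit hydrogens from standard valence (C 4, N 3, O 2, S 2, halogen 1):
  atom 1: C, bond orders sum to 1 (valence 4) → 3 H
  atom 2: C, bond orders sum to 3 (valence 4) → 1 H
  atom 3: Br (halogen, monovalent) → 0 H
  atom 4: C, bond orders sum to 4 (valence 4) → 0 H
  atom 5: C, bond orders sum to 4 (valence 4) → 0 H
  atom 6: C, bond orders sum to 4 (valence 4) → 0 H
  atom 7: N, bond orders sum to 3 (valence 3) → 0 H
Totals → C:5, H:4, Br:1, N:1.

C5H4BrN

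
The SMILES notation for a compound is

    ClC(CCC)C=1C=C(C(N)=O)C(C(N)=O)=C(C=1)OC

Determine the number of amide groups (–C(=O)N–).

The amide motif appears at heavy-atom positions 9, 13 in the SMILES.
Other groups present: 1 ether.
Amide count: 2.

2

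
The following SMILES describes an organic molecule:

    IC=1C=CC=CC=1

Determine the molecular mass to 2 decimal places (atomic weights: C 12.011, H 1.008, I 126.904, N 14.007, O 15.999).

204.01 g/mol

First, the molecular formula is C6H5I (counting implicit H from valence).
  C: 6 × 12.011 = 72.066
  H: 5 × 1.008 = 5.040
  I: 1 × 126.904 = 126.904
Sum: 6×12.011 + 5×1.008 + 1×126.904 = 204.010 → 204.01 g/mol.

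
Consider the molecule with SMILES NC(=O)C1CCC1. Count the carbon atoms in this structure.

Count every carbon token in the SMILES (each C, including those in ring-closure positions and inside branches).
Carbon count: 5.

5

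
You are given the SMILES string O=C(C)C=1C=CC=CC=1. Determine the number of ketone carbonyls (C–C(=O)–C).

The ketone motif appears at heavy-atom position 2 in the SMILES.
Ketone count: 1.

1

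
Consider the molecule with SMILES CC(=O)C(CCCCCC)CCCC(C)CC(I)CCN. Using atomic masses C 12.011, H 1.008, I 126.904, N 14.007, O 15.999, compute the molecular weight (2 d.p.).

409.40 g/mol

First, the molecular formula is C18H36INO (counting implicit H from valence).
  C: 18 × 12.011 = 216.198
  H: 36 × 1.008 = 36.288
  I: 1 × 126.904 = 126.904
  N: 1 × 14.007 = 14.007
  O: 1 × 15.999 = 15.999
Sum: 18×12.011 + 36×1.008 + 1×126.904 + 1×14.007 + 1×15.999 = 409.396 → 409.40 g/mol.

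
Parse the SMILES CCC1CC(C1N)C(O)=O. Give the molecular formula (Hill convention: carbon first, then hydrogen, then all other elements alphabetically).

Walk through each heavy atom and fill implicit hydrogens from standard valence (C 4, N 3, O 2, S 2, halogen 1):
  atom 1: C, bond orders sum to 1 (valence 4) → 3 H
  atom 2: C, bond orders sum to 2 (valence 4) → 2 H
  atom 3: C, bond orders sum to 3 (valence 4) → 1 H
  atom 4: C, bond orders sum to 2 (valence 4) → 2 H
  atom 5: C, bond orders sum to 3 (valence 4) → 1 H
  atom 6: C, bond orders sum to 3 (valence 4) → 1 H
  atom 7: N, bond orders sum to 1 (valence 3) → 2 H
  atom 8: C, bond orders sum to 4 (valence 4) → 0 H
  atom 9: O, bond orders sum to 1 (valence 2) → 1 H
  atom 10: O, bond orders sum to 2 (valence 2) → 0 H
Totals → C:7, H:13, N:1, O:2.
In Hill order: C7H13NO2.

C7H13NO2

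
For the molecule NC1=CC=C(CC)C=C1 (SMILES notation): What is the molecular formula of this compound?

Walk through each heavy atom and fill implicit hydrogens from standard valence (C 4, N 3, O 2, S 2, halogen 1):
  atom 1: N, bond orders sum to 1 (valence 3) → 2 H
  atom 2: C, bond orders sum to 4 (valence 4) → 0 H
  atom 3: C, bond orders sum to 3 (valence 4) → 1 H
  atom 4: C, bond orders sum to 3 (valence 4) → 1 H
  atom 5: C, bond orders sum to 4 (valence 4) → 0 H
  atom 6: C, bond orders sum to 2 (valence 4) → 2 H
  atom 7: C, bond orders sum to 1 (valence 4) → 3 H
  atom 8: C, bond orders sum to 3 (valence 4) → 1 H
  atom 9: C, bond orders sum to 3 (valence 4) → 1 H
Totals → C:8, H:11, N:1.

C8H11N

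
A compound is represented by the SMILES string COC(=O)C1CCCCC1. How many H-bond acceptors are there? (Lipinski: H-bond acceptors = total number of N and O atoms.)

2

N atoms: 0; O atoms: 2.
Lipinski HBA = 0 + 2 = 2.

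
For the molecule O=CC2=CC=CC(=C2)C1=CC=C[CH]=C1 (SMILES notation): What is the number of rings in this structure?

2

In SMILES, each pair of matching ring-closure digits denotes one ring-closing bond; the number of such bonds equals the number of independent rings.
Ring-closure bonds here: 2.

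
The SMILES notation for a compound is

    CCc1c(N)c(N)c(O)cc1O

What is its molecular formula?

Walk through each heavy atom and fill implicit hydrogens from standard valence (C 4, N 3, O 2, S 2, halogen 1); for lowercase aromatic atoms, an aromatic c carries 1 H when it has two neighbours and 0 H with three, and aromatic n carries 0 H:
  atom 1: C, bond orders sum to 1 (valence 4) → 3 H
  atom 2: C, bond orders sum to 2 (valence 4) → 2 H
  atom 3: aromatic c, 3 neighbours → 0 H
  atom 4: aromatic c, 3 neighbours → 0 H
  atom 5: N, bond orders sum to 1 (valence 3) → 2 H
  atom 6: aromatic c, 3 neighbours → 0 H
  atom 7: N, bond orders sum to 1 (valence 3) → 2 H
  atom 8: aromatic c, 3 neighbours → 0 H
  atom 9: O, bond orders sum to 1 (valence 2) → 1 H
  atom 10: aromatic c, 2 neighbours → 1 H
  atom 11: aromatic c, 3 neighbours → 0 H
  atom 12: O, bond orders sum to 1 (valence 2) → 1 H
Totals → C:8, H:12, N:2, O:2.

C8H12N2O2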